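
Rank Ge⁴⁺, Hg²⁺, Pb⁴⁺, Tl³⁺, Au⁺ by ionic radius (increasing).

Ge⁴⁺ < Pb⁴⁺ < Tl³⁺ < Hg²⁺ < Au⁺

First list Z and electron count for each: Ge⁴⁺ (Z=32, 28 e⁻), Pb⁴⁺ (Z=82, 78 e⁻), Tl³⁺ (Z=81, 78 e⁻), Hg²⁺ (Z=80, 78 e⁻), Au⁺ (Z=79, 78 e⁻). Ge⁴⁺ < Pb⁴⁺ (same group, 2 shells fewer); Pb⁴⁺ < Tl³⁺ (both 78 e⁻, Z=82>81); Tl³⁺ < Hg²⁺ (both 78 e⁻, Z=81>80); Hg²⁺ < Au⁺ (both 78 e⁻, Z=80>79).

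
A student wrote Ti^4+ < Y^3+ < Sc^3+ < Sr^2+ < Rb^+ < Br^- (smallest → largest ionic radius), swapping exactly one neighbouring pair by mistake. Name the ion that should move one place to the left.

Sc^3+

Check each adjacent pair. Y^3+ and Sc^3+ are reversed: same group and charge — period 4 sits above period 5, so Sc^3+ is smaller. No other neighbouring pair contradicts the periodic trends, so Sc^3+ is the ion listed too late.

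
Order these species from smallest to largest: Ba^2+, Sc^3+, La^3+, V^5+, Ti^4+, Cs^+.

V^5+ < Ti^4+ < Sc^3+ < La^3+ < Ba^2+ < Cs^+

Electron counts and nuclear charges: V^5+: 18 e⁻, Z=23, Ti^4+: 18 e⁻, Z=22, Sc^3+: 18 e⁻, Z=21, La^3+: 54 e⁻, Z=57, Ba^2+: 54 e⁻, Z=56, Cs^+: 54 e⁻, Z=55. V^5+ < Ti^4+ (both 18 e⁻, Z=23>22); Ti^4+ < Sc^3+ (isoelectronic, higher Z=22 is smaller); Sc^3+ < La^3+ (same group, 2 shells fewer); La^3+ < Ba^2+ (isoelectronic, higher Z=57 is smaller); Ba^2+ < Cs^+ (isoelectronic, higher Z=56 is smaller).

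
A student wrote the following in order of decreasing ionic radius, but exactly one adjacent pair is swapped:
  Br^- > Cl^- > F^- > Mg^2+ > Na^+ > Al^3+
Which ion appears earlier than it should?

Mg^2+

Compare adjacent ions: they are isoelectronic (10 e⁻) and Mg has more protons than Na (12 vs 11), making Mg^2+ smaller — yet in this decreasing list Mg^2+ sits before Na^+. Nothing else is reversed, so Mg^2+ should move one place to the right.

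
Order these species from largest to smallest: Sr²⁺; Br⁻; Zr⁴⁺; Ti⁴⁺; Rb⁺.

Br⁻ > Rb⁺ > Sr²⁺ > Zr⁴⁺ > Ti⁴⁺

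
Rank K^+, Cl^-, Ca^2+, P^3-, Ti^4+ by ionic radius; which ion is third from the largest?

Each ion has 18 electrons. The ranking follows nuclear charge in reverse — greater Z gives a smaller radius. Ti^4+ (Z=22), Ca^2+ (Z=20), K^+ (Z=19), Cl^- (Z=17), P^3- (Z=15).
Ordering: Ti^4+ < Ca^2+ < K^+ < Cl^- < P^3-. The third largest is K^+.

K^+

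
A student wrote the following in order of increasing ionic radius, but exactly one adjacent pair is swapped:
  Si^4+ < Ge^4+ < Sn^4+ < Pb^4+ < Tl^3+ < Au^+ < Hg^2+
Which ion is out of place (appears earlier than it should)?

Au^+

Scanning neighbour by neighbour, only Au^+/Hg^2+ violates a trend: Hg^2+ and Au^+ share 78 electrons; the higher nuclear charge on Hg (Z=80) contracts it more, so Hg^2+ < Au^+. That makes Au^+ the one sitting a position early relative to where it belongs.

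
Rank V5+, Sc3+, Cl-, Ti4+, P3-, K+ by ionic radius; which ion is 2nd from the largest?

Cl-

All of these have 18 electrons (isoelectronic). With the same electron cloud, the ion with the most protons pulls it in tightest. Nuclear charges: V5+ (Z=23), Ti4+ (Z=22), Sc3+ (Z=21), K+ (Z=19), Cl- (Z=17), P3- (Z=15). Highest Z is smallest.
Full ascending order: V5+ < Ti4+ < Sc3+ < K+ < Cl- < P3-. Counting from the largest, position 2 is Cl-.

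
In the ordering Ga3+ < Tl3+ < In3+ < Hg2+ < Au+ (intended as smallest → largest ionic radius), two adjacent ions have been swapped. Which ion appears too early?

Tl3+

The pair Tl3+, In3+ is the wrong way round — same group and charge — period 5 sits above period 6, so In3+ is smaller. All other adjacent pairs agree with periodic trends, so Tl3+ is the misplaced ion.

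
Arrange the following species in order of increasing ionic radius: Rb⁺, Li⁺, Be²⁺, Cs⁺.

Be²⁺ < Li⁺ < Rb⁺ < Cs⁺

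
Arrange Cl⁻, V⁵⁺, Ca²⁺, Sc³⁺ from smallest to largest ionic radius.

V⁵⁺ < Sc³⁺ < Ca²⁺ < Cl⁻

Each ion has 18 electrons. The ranking follows nuclear charge in reverse — greater Z gives a smaller radius. V⁵⁺ (Z=23), Sc³⁺ (Z=21), Ca²⁺ (Z=20), Cl⁻ (Z=17).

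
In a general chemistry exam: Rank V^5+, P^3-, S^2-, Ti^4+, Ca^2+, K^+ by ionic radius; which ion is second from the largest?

S^2-

These species are isoelectronic with 18 electrons. The only difference is the number of protons: V^5+ (Z=23), Ti^4+ (Z=22), Ca^2+ (Z=20), K^+ (Z=19), S^2- (Z=16), P^3- (Z=15). The strongest nuclear pull (V^5+) gives the smallest ion.
Full ascending order: V^5+ < Ti^4+ < Ca^2+ < K^+ < S^2- < P^3-. Counting from the largest, position 2 is S^2-.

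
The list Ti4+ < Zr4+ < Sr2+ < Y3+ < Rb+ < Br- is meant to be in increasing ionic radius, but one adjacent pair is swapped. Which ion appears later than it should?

Y3+

Compare adjacent ions: they are isoelectronic (36 e⁻) and Y has more protons than Sr (39 vs 38), making Y3+ smaller — yet in this increasing list Sr2+ sits before Y3+. Nothing else is reversed, so Y3+ should move one place to the left.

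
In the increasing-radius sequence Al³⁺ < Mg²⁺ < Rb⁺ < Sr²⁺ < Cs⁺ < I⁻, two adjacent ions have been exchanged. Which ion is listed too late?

Compare adjacent ions: Sr²⁺ and Rb⁺ share 36 electrons; the higher nuclear charge on Sr (Z=38) contracts it more, so Sr²⁺ < Rb⁺ — yet in this increasing list Rb⁺ sits before Sr²⁺. Nothing else is reversed, so Sr²⁺ should move one place to the left.

Sr²⁺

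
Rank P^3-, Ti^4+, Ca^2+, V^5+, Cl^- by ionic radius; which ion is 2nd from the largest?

Isoelectronic series (18 e⁻ each). Size is set by nuclear charge: more protons means a smaller ion. V^5+ (Z=23), Ti^4+ (Z=22), Ca^2+ (Z=20), Cl^- (Z=17), P^3- (Z=15).
That gives V^5+ < Ti^4+ < Ca^2+ < Cl^- < P^3-. From the largest end, number 2 is Cl^-.

Cl^-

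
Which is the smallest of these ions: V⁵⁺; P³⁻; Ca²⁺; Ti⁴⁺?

V⁵⁺

Each ion has 18 electrons. The ranking follows nuclear charge in reverse — greater Z gives a smaller radius. V⁵⁺ (Z=23), Ti⁴⁺ (Z=22), Ca²⁺ (Z=20), P³⁻ (Z=15).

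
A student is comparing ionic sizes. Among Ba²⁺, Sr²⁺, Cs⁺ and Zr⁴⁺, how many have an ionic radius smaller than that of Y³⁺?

1

Electron counts and nuclear charges: Zr⁴⁺ has 36 e⁻ (Z=40), Y³⁺ has 36 e⁻ (Z=39), Sr²⁺ has 36 e⁻ (Z=38), Ba²⁺ has 54 e⁻ (Z=56), Cs⁺ has 54 e⁻ (Z=55). Zr⁴⁺ < Y³⁺ (both 36 e⁻, Z=40>39); Y³⁺ < Sr²⁺ (isoelectronic, higher Z=39 is smaller); Sr²⁺ < Ba²⁺ (same group, period 5 vs 6); Ba²⁺ < Cs⁺ (both 54 e⁻, Z=56>55).
Relative to Y³⁺, the ions that are smaller are Zr⁴⁺. Count: 1.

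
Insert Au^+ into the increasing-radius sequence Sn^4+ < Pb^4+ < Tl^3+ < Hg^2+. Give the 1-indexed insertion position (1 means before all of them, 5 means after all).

First list Z and electron count for each: Sn^4+ (Z=50, 46 e⁻), Pb^4+ (Z=82, 78 e⁻), Tl^3+ (Z=81, 78 e⁻), Hg^2+ (Z=80, 78 e⁻), Au^+ (Z=79, 78 e⁻). Sn^4+ < Pb^4+ (same group, period 5 vs 6); Pb^4+ < Tl^3+ (both 78 e⁻, Z=82>81); Tl^3+ < Hg^2+ (both 78 e⁻, Z=81>80); Hg^2+ < Au^+ (both 78 e⁻, Z=80>79).
The complete sequence is Sn^4+ < Pb^4+ < Tl^3+ < Hg^2+ < Au^+. Au^+ sits at position 5.

5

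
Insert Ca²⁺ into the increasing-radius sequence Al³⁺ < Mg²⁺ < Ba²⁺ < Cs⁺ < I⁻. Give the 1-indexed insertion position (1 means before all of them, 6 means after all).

3

Electron counts and nuclear charges: Al³⁺: 10 e⁻, Z=13, Mg²⁺: 10 e⁻, Z=12, Ca²⁺: 18 e⁻, Z=20, Ba²⁺: 54 e⁻, Z=56, Cs⁺: 54 e⁻, Z=55, I⁻: 54 e⁻, Z=53. Al³⁺ < Mg²⁺ (both 10 e⁻, Z=13>12); Mg²⁺ < Ca²⁺ (same group, period 3 vs 4); Ca²⁺ < Ba²⁺ (same group, 2 shells fewer); Ba²⁺ < Cs⁺ (isoelectronic, higher Z=56 is smaller); Cs⁺ < I⁻ (isoelectronic, higher Z=55 is smaller).
With Ca²⁺ included the full order is Al³⁺ < Mg²⁺ < Ca²⁺ < Ba²⁺ < Cs⁺ < I⁻, so it takes position 3.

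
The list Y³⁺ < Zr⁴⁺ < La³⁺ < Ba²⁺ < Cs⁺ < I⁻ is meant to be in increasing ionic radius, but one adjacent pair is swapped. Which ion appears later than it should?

Zr⁴⁺

Scanning neighbour by neighbour, only Y³⁺/Zr⁴⁺ violates a trend: Zr⁴⁺ and Y³⁺ share 36 electrons; the higher nuclear charge on Zr (Z=40) contracts it more, so Zr⁴⁺ < Y³⁺. That makes Zr⁴⁺ the one sitting a position late relative to where it belongs.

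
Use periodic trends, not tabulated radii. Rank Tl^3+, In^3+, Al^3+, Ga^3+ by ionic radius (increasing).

All are in the same group with charge +3. Radius grows down the group as n (the outermost shell) increases.

Al^3+ < Ga^3+ < In^3+ < Tl^3+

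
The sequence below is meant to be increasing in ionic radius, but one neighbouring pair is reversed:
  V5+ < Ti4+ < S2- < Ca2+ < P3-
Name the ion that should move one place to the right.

S2-

Compare adjacent ions: they are isoelectronic (18 e⁻) and Ca has more protons than S (20 vs 16), making Ca2+ smaller — yet in this increasing list S2- sits before Ca2+. Nothing else is reversed, so S2- should move one place to the right.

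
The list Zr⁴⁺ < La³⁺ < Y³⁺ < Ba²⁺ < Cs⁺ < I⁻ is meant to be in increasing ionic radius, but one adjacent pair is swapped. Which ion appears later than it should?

Y³⁺

The pair La³⁺, Y³⁺ is the wrong way round — same group and charge — period 5 sits above period 6, so Y³⁺ is smaller. All other adjacent pairs agree with periodic trends, so Y³⁺ is the misplaced ion.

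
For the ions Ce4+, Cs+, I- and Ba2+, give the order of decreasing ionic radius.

I- > Cs+ > Ba2+ > Ce4+

Each ion has 54 electrons. The ranking follows nuclear charge in reverse — greater Z gives a smaller radius. Ce4+ (Z=58), Ba2+ (Z=56), Cs+ (Z=55), I- (Z=53).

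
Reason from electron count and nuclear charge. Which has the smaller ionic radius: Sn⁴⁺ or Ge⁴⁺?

Ge⁴⁺

Same group, same charge. Going down the group adds an extra shell of electrons, so the ion gets larger: Ge⁴⁺ is highest in the group and smallest.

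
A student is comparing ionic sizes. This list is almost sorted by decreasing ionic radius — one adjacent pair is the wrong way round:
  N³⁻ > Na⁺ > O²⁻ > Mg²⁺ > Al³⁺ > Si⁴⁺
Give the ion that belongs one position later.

Na⁺

Check each adjacent pair. Na⁺ and O²⁻ are reversed: both have 10 electrons but Z(Na)=11 > Z(O)=8, so Na⁺ should be the smaller of the two. No other neighbouring pair contradicts the periodic trends, so Na⁺ is the ion listed too early.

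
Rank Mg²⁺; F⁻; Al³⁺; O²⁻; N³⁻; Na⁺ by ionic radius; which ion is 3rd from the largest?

All of these have 10 electrons (isoelectronic). With the same electron cloud, the ion with the most protons pulls it in tightest. Nuclear charges: Al³⁺ (Z=13), Mg²⁺ (Z=12), Na⁺ (Z=11), F⁻ (Z=9), O²⁻ (Z=8), N³⁻ (Z=7). Highest Z is smallest.
Full ascending order: Al³⁺ < Mg²⁺ < Na⁺ < F⁻ < O²⁻ < N³⁻. Counting from the largest, position 3 is F⁻.

F⁻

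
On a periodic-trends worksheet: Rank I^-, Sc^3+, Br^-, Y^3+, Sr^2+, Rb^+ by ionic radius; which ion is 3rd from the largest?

First list Z and electron count for each: Sc^3+: 18 e⁻, Z=21, Y^3+: 36 e⁻, Z=39, Sr^2+: 36 e⁻, Z=38, Rb^+: 36 e⁻, Z=37, Br^-: 36 e⁻, Z=35, I^-: 54 e⁻, Z=53. Sc^3+ < Y^3+ (same group, period 4 vs 5); Y^3+ < Sr^2+ (both 36 e⁻, Z=39>38); Sr^2+ < Rb^+ (both 36 e⁻, Z=38>37); Rb^+ < Br^- (both 36 e⁻, Z=37>35); Br^- < I^- (same group, period 4 vs 5).
That gives Sc^3+ < Y^3+ < Sr^2+ < Rb^+ < Br^- < I^-. From the largest end, number 3 is Rb^+.

Rb^+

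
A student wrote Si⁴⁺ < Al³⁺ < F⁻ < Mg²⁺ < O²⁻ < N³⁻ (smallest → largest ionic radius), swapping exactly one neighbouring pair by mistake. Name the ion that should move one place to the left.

The pair F⁻, Mg²⁺ is the wrong way round — they are isoelectronic (10 e⁻) and Mg has more protons than F (12 vs 9), making Mg²⁺ smaller. All other adjacent pairs agree with periodic trends, so Mg²⁺ is the misplaced ion.

Mg²⁺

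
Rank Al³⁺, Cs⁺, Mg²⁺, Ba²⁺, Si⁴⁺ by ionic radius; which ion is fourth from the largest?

Electron counts and nuclear charges: Si⁴⁺ has 10 e⁻ (Z=14), Al³⁺ has 10 e⁻ (Z=13), Mg²⁺ has 10 e⁻ (Z=12), Ba²⁺ has 54 e⁻ (Z=56), Cs⁺ has 54 e⁻ (Z=55). Si⁴⁺ < Al³⁺ (isoelectronic, higher Z=14 is smaller); Al³⁺ < Mg²⁺ (isoelectronic, higher Z=13 is smaller); Mg²⁺ < Ba²⁺ (same group, period 3 vs 6); Ba²⁺ < Cs⁺ (both 54 e⁻, Z=56>55).
That gives Si⁴⁺ < Al³⁺ < Mg²⁺ < Ba²⁺ < Cs⁺. From the largest end, number 4 is Al³⁺.

Al³⁺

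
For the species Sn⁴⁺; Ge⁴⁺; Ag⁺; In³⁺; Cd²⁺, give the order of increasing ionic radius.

Ge⁴⁺ < Sn⁴⁺ < In³⁺ < Cd²⁺ < Ag⁺

Tabulating Z and e⁻: Ge⁴⁺ has 28 e⁻ (Z=32), Sn⁴⁺ has 46 e⁻ (Z=50), In³⁺ has 46 e⁻ (Z=49), Cd²⁺ has 46 e⁻ (Z=48), Ag⁺ has 46 e⁻ (Z=47). Ge⁴⁺ < Sn⁴⁺ (same group, period 4 vs 5); Sn⁴⁺ < In³⁺ (isoelectronic, higher Z=50 is smaller); In³⁺ < Cd²⁺ (both 46 e⁻, Z=49>48); Cd²⁺ < Ag⁺ (both 46 e⁻, Z=48>47).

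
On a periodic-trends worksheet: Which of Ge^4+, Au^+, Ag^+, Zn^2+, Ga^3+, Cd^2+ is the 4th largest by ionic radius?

Tabulating Z and e⁻: Ge^4+: 28 e⁻, Z=32, Ga^3+: 28 e⁻, Z=31, Zn^2+: 28 e⁻, Z=30, Cd^2+: 46 e⁻, Z=48, Ag^+: 46 e⁻, Z=47, Au^+: 78 e⁻, Z=79. Ge^4+ < Ga^3+ (isoelectronic, higher Z=32 is smaller); Ga^3+ < Zn^2+ (both 28 e⁻, Z=31>30); Zn^2+ < Cd^2+ (same group, 1 shell fewer); Cd^2+ < Ag^+ (both 46 e⁻, Z=48>47); Ag^+ < Au^+ (same group, 1 shell fewer).
Ordering: Ge^4+ < Ga^3+ < Zn^2+ < Cd^2+ < Ag^+ < Au^+. The 4th largest is Zn^2+.

Zn^2+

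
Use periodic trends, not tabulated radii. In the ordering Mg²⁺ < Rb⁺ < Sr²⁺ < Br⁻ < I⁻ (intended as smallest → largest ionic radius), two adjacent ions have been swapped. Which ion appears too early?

Rb⁺

Compare adjacent ions: both have 36 electrons but Z(Sr)=38 > Z(Rb)=37, so Sr²⁺ should be the smaller of the two — yet in this increasing list Rb⁺ sits before Sr²⁺. Nothing else is reversed, so Rb⁺ should move one place to the right.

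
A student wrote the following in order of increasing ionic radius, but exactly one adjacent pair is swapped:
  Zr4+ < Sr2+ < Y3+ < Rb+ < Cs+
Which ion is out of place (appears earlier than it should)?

Sr2+

Check each adjacent pair. Sr2+ and Y3+ are reversed: they are isoelectronic (36 e⁻) and Y has more protons than Sr (39 vs 38), making Y3+ smaller. No other neighbouring pair contradicts the periodic trends, so Sr2+ is the ion listed too early.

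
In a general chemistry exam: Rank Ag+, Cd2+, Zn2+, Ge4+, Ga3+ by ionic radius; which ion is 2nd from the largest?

Cd2+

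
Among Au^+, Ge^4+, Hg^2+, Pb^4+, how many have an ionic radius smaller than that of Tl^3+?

2

Ge^4+ has 28 e⁻ (Z=32), Pb^4+ has 78 e⁻ (Z=82), Tl^3+ has 78 e⁻ (Z=81), Hg^2+ has 78 e⁻ (Z=80), Au^+ has 78 e⁻ (Z=79). Ge^4+ < Pb^4+ (same group, period 4 vs 6); Pb^4+ < Tl^3+ (isoelectronic, higher Z=82 is smaller); Tl^3+ < Hg^2+ (isoelectronic, higher Z=81 is smaller); Hg^2+ < Au^+ (isoelectronic, higher Z=80 is smaller).
Ordering all of them (including Tl^3+) by radius gives Ge^4+ < Pb^4+ < Tl^3+ < Hg^2+ < Au^+. That's 2.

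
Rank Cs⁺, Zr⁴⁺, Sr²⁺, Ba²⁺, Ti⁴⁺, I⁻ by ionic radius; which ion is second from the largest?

First list Z and electron count for each: Ti⁴⁺ (Z=22, 18 e⁻), Zr⁴⁺ (Z=40, 36 e⁻), Sr²⁺ (Z=38, 36 e⁻), Ba²⁺ (Z=56, 54 e⁻), Cs⁺ (Z=55, 54 e⁻), I⁻ (Z=53, 54 e⁻). Ti⁴⁺ < Zr⁴⁺ (same group, 1 shell fewer); Zr⁴⁺ < Sr²⁺ (isoelectronic, higher Z=40 is smaller); Sr²⁺ < Ba²⁺ (same group, 1 shell fewer); Ba²⁺ < Cs⁺ (both 54 e⁻, Z=56>55); Cs⁺ < I⁻ (isoelectronic, higher Z=55 is smaller).
So the order is Ti⁴⁺ < Zr⁴⁺ < Sr²⁺ < Ba²⁺ < Cs⁺ < I⁻; the 2nd-largest ion is Cs⁺.

Cs⁺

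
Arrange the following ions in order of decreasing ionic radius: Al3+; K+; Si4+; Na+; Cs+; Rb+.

First list Z and electron count for each: Si4+ (Z=14, 10 e⁻), Al3+ (Z=13, 10 e⁻), Na+ (Z=11, 10 e⁻), K+ (Z=19, 18 e⁻), Rb+ (Z=37, 36 e⁻), Cs+ (Z=55, 54 e⁻). Si4+ < Al3+ (isoelectronic, higher Z=14 is smaller); Al3+ < Na+ (both 10 e⁻, Z=13>11); Na+ < K+ (same group, 1 shell fewer); K+ < Rb+ (same group, period 4 vs 5); Rb+ < Cs+ (same group, 1 shell fewer).

Cs+ > Rb+ > K+ > Na+ > Al3+ > Si4+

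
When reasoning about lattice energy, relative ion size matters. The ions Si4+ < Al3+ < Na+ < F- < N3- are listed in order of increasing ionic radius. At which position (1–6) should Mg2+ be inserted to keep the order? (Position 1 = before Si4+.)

Isoelectronic series (10 e⁻ each). Size is set by nuclear charge: more protons means a smaller ion. Si4+ (Z=14), Al3+ (Z=13), Mg2+ (Z=12), Na+ (Z=11), F- (Z=9), N3- (Z=7).
The complete sequence is Si4+ < Al3+ < Mg2+ < Na+ < F- < N3-. Mg2+ sits at position 3.

3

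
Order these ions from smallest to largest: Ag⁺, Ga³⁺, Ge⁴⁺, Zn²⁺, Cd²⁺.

Ge⁴⁺ < Ga³⁺ < Zn²⁺ < Cd²⁺ < Ag⁺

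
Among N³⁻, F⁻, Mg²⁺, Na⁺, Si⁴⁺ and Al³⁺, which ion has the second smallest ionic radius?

Al³⁺

Each ion has 10 electrons. The ranking follows nuclear charge in reverse — greater Z gives a smaller radius. Si⁴⁺ (Z=14), Al³⁺ (Z=13), Mg²⁺ (Z=12), Na⁺ (Z=11), F⁻ (Z=9), N³⁻ (Z=7).
That gives Si⁴⁺ < Al³⁺ < Mg²⁺ < Na⁺ < F⁻ < N³⁻. From the smallest end, number 2 is Al³⁺.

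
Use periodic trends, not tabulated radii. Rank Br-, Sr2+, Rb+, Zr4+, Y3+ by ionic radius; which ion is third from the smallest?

Each ion has 36 electrons. The ranking follows nuclear charge in reverse — greater Z gives a smaller radius. Zr4+ (Z=40), Y3+ (Z=39), Sr2+ (Z=38), Rb+ (Z=37), Br- (Z=35).
Ordering: Zr4+ < Y3+ < Sr2+ < Rb+ < Br-. The third smallest is Sr2+.

Sr2+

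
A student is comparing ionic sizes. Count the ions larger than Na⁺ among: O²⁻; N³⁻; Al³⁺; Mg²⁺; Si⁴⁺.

Isoelectronic series (10 e⁻ each). Size is set by nuclear charge: more protons means a smaller ion. Si⁴⁺ (Z=14), Al³⁺ (Z=13), Mg²⁺ (Z=12), Na⁺ (Z=11), O²⁻ (Z=8), N³⁻ (Z=7).
Placing each against Na⁺: smaller — Si⁴⁺, Al³⁺, Mg²⁺; larger — O²⁻, N³⁻. So 2 are larger.

2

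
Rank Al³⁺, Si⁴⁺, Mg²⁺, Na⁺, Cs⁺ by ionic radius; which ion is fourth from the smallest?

Si⁴⁺ has 10 e⁻ (Z=14), Al³⁺ has 10 e⁻ (Z=13), Mg²⁺ has 10 e⁻ (Z=12), Na⁺ has 10 e⁻ (Z=11), Cs⁺ has 54 e⁻ (Z=55). Si⁴⁺ < Al³⁺ (isoelectronic, higher Z=14 is smaller); Al³⁺ < Mg²⁺ (isoelectronic, higher Z=13 is smaller); Mg²⁺ < Na⁺ (both 10 e⁻, Z=12>11); Na⁺ < Cs⁺ (same group, period 3 vs 6).
That gives Si⁴⁺ < Al³⁺ < Mg²⁺ < Na⁺ < Cs⁺. From the smallest end, number 4 is Na⁺.

Na⁺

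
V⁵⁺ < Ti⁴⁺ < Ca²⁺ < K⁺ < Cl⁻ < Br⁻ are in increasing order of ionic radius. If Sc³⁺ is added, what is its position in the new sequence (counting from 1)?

Tabulating Z and e⁻: V⁵⁺: 18 e⁻, Z=23, Ti⁴⁺: 18 e⁻, Z=22, Sc³⁺: 18 e⁻, Z=21, Ca²⁺: 18 e⁻, Z=20, K⁺: 18 e⁻, Z=19, Cl⁻: 18 e⁻, Z=17, Br⁻: 36 e⁻, Z=35. V⁵⁺ < Ti⁴⁺ (isoelectronic, higher Z=23 is smaller); Ti⁴⁺ < Sc³⁺ (both 18 e⁻, Z=22>21); Sc³⁺ < Ca²⁺ (both 18 e⁻, Z=21>20); Ca²⁺ < K⁺ (isoelectronic, higher Z=20 is smaller); K⁺ < Cl⁻ (both 18 e⁻, Z=19>17); Cl⁻ < Br⁻ (same group, period 3 vs 4).
The complete sequence is V⁵⁺ < Ti⁴⁺ < Sc³⁺ < Ca²⁺ < K⁺ < Cl⁻ < Br⁻. Sc³⁺ sits at position 3.

3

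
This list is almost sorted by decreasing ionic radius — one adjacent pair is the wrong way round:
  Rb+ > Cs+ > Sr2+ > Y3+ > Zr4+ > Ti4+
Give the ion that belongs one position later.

Rb+

The pair Rb+, Cs+ is the wrong way round — same group and charge — period 5 sits above period 6, so Rb+ is smaller. All other adjacent pairs agree with periodic trends, so Rb+ is the misplaced ion.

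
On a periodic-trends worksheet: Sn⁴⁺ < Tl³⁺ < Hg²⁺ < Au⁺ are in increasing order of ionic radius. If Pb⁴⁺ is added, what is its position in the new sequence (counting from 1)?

Electron counts and nuclear charges: Sn⁴⁺: 46 e⁻, Z=50, Pb⁴⁺: 78 e⁻, Z=82, Tl³⁺: 78 e⁻, Z=81, Hg²⁺: 78 e⁻, Z=80, Au⁺: 78 e⁻, Z=79. Sn⁴⁺ < Pb⁴⁺ (same group, period 5 vs 6); Pb⁴⁺ < Tl³⁺ (isoelectronic, higher Z=82 is smaller); Tl³⁺ < Hg²⁺ (isoelectronic, higher Z=81 is smaller); Hg²⁺ < Au⁺ (isoelectronic, higher Z=80 is smaller).
Putting Pb⁴⁺ in gives Sn⁴⁺ < Pb⁴⁺ < Tl³⁺ < Hg²⁺ < Au⁺; it lands at slot 2.

2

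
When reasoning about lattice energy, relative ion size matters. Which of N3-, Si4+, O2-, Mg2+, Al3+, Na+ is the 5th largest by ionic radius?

Each ion has 10 electrons. The ranking follows nuclear charge in reverse — greater Z gives a smaller radius. Si4+ (Z=14), Al3+ (Z=13), Mg2+ (Z=12), Na+ (Z=11), O2- (Z=8), N3- (Z=7).
That gives Si4+ < Al3+ < Mg2+ < Na+ < O2- < N3-. From the largest end, number 5 is Al3+.

Al3+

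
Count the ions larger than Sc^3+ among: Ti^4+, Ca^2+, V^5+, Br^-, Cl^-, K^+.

4

Electron counts and nuclear charges: V^5+ has 18 e⁻ (Z=23), Ti^4+ has 18 e⁻ (Z=22), Sc^3+ has 18 e⁻ (Z=21), Ca^2+ has 18 e⁻ (Z=20), K^+ has 18 e⁻ (Z=19), Cl^- has 18 e⁻ (Z=17), Br^- has 36 e⁻ (Z=35). V^5+ < Ti^4+ (isoelectronic, higher Z=23 is smaller); Ti^4+ < Sc^3+ (isoelectronic, higher Z=22 is smaller); Sc^3+ < Ca^2+ (both 18 e⁻, Z=21>20); Ca^2+ < K^+ (both 18 e⁻, Z=20>19); K^+ < Cl^- (both 18 e⁻, Z=19>17); Cl^- < Br^- (same group, period 3 vs 4).
Placing each against Sc^3+: smaller — V^5+, Ti^4+; larger — Ca^2+, K^+, Cl^-, Br^-. So 4 are larger.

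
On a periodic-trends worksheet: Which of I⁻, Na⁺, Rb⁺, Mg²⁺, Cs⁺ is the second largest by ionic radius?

Electron counts and nuclear charges: Mg²⁺ (Z=12, 10 e⁻), Na⁺ (Z=11, 10 e⁻), Rb⁺ (Z=37, 36 e⁻), Cs⁺ (Z=55, 54 e⁻), I⁻ (Z=53, 54 e⁻). Mg²⁺ < Na⁺ (both 10 e⁻, Z=12>11); Na⁺ < Rb⁺ (same group, period 3 vs 5); Rb⁺ < Cs⁺ (same group, period 5 vs 6); Cs⁺ < I⁻ (isoelectronic, higher Z=55 is smaller).
That gives Mg²⁺ < Na⁺ < Rb⁺ < Cs⁺ < I⁻. From the largest end, number 2 is Cs⁺.

Cs⁺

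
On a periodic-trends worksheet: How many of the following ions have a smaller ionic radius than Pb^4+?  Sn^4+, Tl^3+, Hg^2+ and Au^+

1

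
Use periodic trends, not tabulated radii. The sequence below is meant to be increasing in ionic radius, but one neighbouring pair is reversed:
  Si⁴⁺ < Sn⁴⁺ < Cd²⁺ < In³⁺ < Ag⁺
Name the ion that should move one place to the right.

Cd²⁺

Check each adjacent pair. Cd²⁺ and In³⁺ are reversed: they are isoelectronic (46 e⁻) and In has more protons than Cd (49 vs 48), making In³⁺ smaller. No other neighbouring pair contradicts the periodic trends, so Cd²⁺ is the ion listed too early.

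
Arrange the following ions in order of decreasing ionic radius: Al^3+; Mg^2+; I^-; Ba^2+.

Al^3+ (Z=13, 10 e⁻), Mg^2+ (Z=12, 10 e⁻), Ba^2+ (Z=56, 54 e⁻), I^- (Z=53, 54 e⁻). Al^3+ < Mg^2+ (both 10 e⁻, Z=13>12); Mg^2+ < Ba^2+ (same group, period 3 vs 6); Ba^2+ < I^- (both 54 e⁻, Z=56>53).

I^- > Ba^2+ > Mg^2+ > Al^3+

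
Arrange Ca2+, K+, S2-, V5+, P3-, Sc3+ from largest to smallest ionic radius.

Each ion has 18 electrons. The ranking follows nuclear charge in reverse — greater Z gives a smaller radius. V5+ (Z=23), Sc3+ (Z=21), Ca2+ (Z=20), K+ (Z=19), S2- (Z=16), P3- (Z=15).

P3- > S2- > K+ > Ca2+ > Sc3+ > V5+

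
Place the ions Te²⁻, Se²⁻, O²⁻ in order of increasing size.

O²⁻ < Se²⁻ < Te²⁻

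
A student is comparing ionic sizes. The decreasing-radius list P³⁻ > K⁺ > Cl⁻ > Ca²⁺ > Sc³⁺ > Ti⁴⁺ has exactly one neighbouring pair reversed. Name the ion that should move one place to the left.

Cl⁻

Scanning neighbour by neighbour, only K⁺/Cl⁻ violates a trend: K⁺ and Cl⁻ share 18 electrons; the higher nuclear charge on K (Z=19) contracts it more, so K⁺ < Cl⁻. That makes Cl⁻ the one sitting a position late relative to where it belongs.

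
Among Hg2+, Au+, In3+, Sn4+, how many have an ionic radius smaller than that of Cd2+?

First list Z and electron count for each: Sn4+ (Z=50, 46 e⁻), In3+ (Z=49, 46 e⁻), Cd2+ (Z=48, 46 e⁻), Hg2+ (Z=80, 78 e⁻), Au+ (Z=79, 78 e⁻). Sn4+ < In3+ (both 46 e⁻, Z=50>49); In3+ < Cd2+ (both 46 e⁻, Z=49>48); Cd2+ < Hg2+ (same group, 1 shell fewer); Hg2+ < Au+ (both 78 e⁻, Z=80>79).
Placing each against Cd2+: smaller — Sn4+, In3+; larger — Hg2+, Au+. That's 2.

2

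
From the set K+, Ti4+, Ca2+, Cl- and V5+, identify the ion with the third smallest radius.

Isoelectronic series (18 e⁻ each). Size is set by nuclear charge: more protons means a smaller ion. V5+ (Z=23), Ti4+ (Z=22), Ca2+ (Z=20), K+ (Z=19), Cl- (Z=17).
So the order is V5+ < Ti4+ < Ca2+ < K+ < Cl-; the 3rd-smallest ion is Ca2+.

Ca2+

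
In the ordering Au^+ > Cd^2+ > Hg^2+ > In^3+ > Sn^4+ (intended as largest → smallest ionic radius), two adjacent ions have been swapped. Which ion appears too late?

Compare adjacent ions: same group and charge — period 5 sits above period 6, so Cd^2+ is smaller — yet in this decreasing list Cd^2+ sits before Hg^2+. Nothing else is reversed, so Hg^2+ should move one place to the left.

Hg^2+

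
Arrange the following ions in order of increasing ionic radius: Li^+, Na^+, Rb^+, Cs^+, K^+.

Li^+ < Na^+ < K^+ < Rb^+ < Cs^+

All are in the same group with charge +1. Radius grows down the group as n (the outermost shell) increases.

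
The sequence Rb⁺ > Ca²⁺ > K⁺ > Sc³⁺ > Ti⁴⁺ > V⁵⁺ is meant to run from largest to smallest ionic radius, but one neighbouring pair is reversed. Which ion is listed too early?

Scanning neighbour by neighbour, only Ca²⁺/K⁺ violates a trend: Ca²⁺ and K⁺ share 18 electrons; the higher nuclear charge on Ca (Z=20) contracts it more, so Ca²⁺ < K⁺. That makes Ca²⁺ the one sitting a position early relative to where it belongs.

Ca²⁺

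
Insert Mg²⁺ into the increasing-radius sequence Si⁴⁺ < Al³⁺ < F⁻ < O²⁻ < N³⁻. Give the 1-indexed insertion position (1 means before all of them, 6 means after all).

These species are isoelectronic with 10 electrons. The only difference is the number of protons: Si⁴⁺ (Z=14), Al³⁺ (Z=13), Mg²⁺ (Z=12), F⁻ (Z=9), O²⁻ (Z=8), N³⁻ (Z=7). The strongest nuclear pull (Si⁴⁺) gives the smallest ion.
Merged order: Si⁴⁺ < Al³⁺ < Mg²⁺ < F⁻ < O²⁻ < N³⁻ — Mg²⁺ is number 3.

3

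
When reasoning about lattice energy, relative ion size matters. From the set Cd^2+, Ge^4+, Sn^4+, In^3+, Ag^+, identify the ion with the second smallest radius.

Sn^4+

Tabulating Z and e⁻: Ge^4+: 28 e⁻, Z=32, Sn^4+: 46 e⁻, Z=50, In^3+: 46 e⁻, Z=49, Cd^2+: 46 e⁻, Z=48, Ag^+: 46 e⁻, Z=47. Ge^4+ < Sn^4+ (same group, 1 shell fewer); Sn^4+ < In^3+ (both 46 e⁻, Z=50>49); In^3+ < Cd^2+ (isoelectronic, higher Z=49 is smaller); Cd^2+ < Ag^+ (both 46 e⁻, Z=48>47).
Ordering: Ge^4+ < Sn^4+ < In^3+ < Cd^2+ < Ag^+. The second smallest is Sn^4+.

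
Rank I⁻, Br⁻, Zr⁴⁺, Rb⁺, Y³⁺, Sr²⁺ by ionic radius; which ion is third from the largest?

Work out protons and electrons: Zr⁴⁺: 36 e⁻, Z=40, Y³⁺: 36 e⁻, Z=39, Sr²⁺: 36 e⁻, Z=38, Rb⁺: 36 e⁻, Z=37, Br⁻: 36 e⁻, Z=35, I⁻: 54 e⁻, Z=53. Zr⁴⁺ < Y³⁺ (both 36 e⁻, Z=40>39); Y³⁺ < Sr²⁺ (both 36 e⁻, Z=39>38); Sr²⁺ < Rb⁺ (both 36 e⁻, Z=38>37); Rb⁺ < Br⁻ (isoelectronic, higher Z=37 is smaller); Br⁻ < I⁻ (same group, 1 shell fewer).
So the order is Zr⁴⁺ < Y³⁺ < Sr²⁺ < Rb⁺ < Br⁻ < I⁻; the 3rd-largest ion is Rb⁺.

Rb⁺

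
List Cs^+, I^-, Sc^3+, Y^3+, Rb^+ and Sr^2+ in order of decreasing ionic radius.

I^- > Cs^+ > Rb^+ > Sr^2+ > Y^3+ > Sc^3+

Electron counts and nuclear charges: Sc^3+: 18 e⁻, Z=21, Y^3+: 36 e⁻, Z=39, Sr^2+: 36 e⁻, Z=38, Rb^+: 36 e⁻, Z=37, Cs^+: 54 e⁻, Z=55, I^-: 54 e⁻, Z=53. Sc^3+ < Y^3+ (same group, period 4 vs 5); Y^3+ < Sr^2+ (isoelectronic, higher Z=39 is smaller); Sr^2+ < Rb^+ (both 36 e⁻, Z=38>37); Rb^+ < Cs^+ (same group, 1 shell fewer); Cs^+ < I^- (both 54 e⁻, Z=55>53).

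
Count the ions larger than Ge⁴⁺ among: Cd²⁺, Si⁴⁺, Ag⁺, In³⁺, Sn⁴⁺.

4

Si⁴⁺ (Z=14, 10 e⁻), Ge⁴⁺ (Z=32, 28 e⁻), Sn⁴⁺ (Z=50, 46 e⁻), In³⁺ (Z=49, 46 e⁻), Cd²⁺ (Z=48, 46 e⁻), Ag⁺ (Z=47, 46 e⁻). Si⁴⁺ < Ge⁴⁺ (same group, 1 shell fewer); Ge⁴⁺ < Sn⁴⁺ (same group, 1 shell fewer); Sn⁴⁺ < In³⁺ (isoelectronic, higher Z=50 is smaller); In³⁺ < Cd²⁺ (isoelectronic, higher Z=49 is smaller); Cd²⁺ < Ag⁺ (isoelectronic, higher Z=48 is smaller).
Placing each against Ge⁴⁺: smaller — Si⁴⁺; larger — Sn⁴⁺, In³⁺, Cd²⁺, Ag⁺. That's 4.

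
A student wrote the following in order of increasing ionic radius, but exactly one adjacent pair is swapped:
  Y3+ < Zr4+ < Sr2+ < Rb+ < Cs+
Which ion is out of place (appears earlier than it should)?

Compare adjacent ions: they are isoelectronic (36 e⁻) and Zr has more protons than Y (40 vs 39), making Zr4+ smaller — yet in this increasing list Y3+ sits before Zr4+. Nothing else is reversed, so Y3+ should move one place to the right.

Y3+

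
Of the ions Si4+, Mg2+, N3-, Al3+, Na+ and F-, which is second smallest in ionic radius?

Al3+

These species are isoelectronic with 10 electrons. The only difference is the number of protons: Si4+ (Z=14), Al3+ (Z=13), Mg2+ (Z=12), Na+ (Z=11), F- (Z=9), N3- (Z=7). The strongest nuclear pull (Si4+) gives the smallest ion.
That gives Si4+ < Al3+ < Mg2+ < Na+ < F- < N3-. From the smallest end, number 2 is Al3+.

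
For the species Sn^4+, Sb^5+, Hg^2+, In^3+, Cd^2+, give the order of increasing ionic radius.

Sb^5+ < Sn^4+ < In^3+ < Cd^2+ < Hg^2+

Tabulating Z and e⁻: Sb^5+: 46 e⁻, Z=51, Sn^4+: 46 e⁻, Z=50, In^3+: 46 e⁻, Z=49, Cd^2+: 46 e⁻, Z=48, Hg^2+: 78 e⁻, Z=80. Sb^5+ < Sn^4+ (isoelectronic, higher Z=51 is smaller); Sn^4+ < In^3+ (isoelectronic, higher Z=50 is smaller); In^3+ < Cd^2+ (isoelectronic, higher Z=49 is smaller); Cd^2+ < Hg^2+ (same group, period 5 vs 6).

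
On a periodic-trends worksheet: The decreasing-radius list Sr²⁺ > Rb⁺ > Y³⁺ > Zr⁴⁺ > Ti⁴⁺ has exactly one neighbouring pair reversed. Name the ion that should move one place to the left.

Rb⁺

Check each adjacent pair. Sr²⁺ and Rb⁺ are reversed: both have 36 electrons but Z(Sr)=38 > Z(Rb)=37, so Sr²⁺ should be the smaller of the two. No other neighbouring pair contradicts the periodic trends, so Rb⁺ is the ion listed too late.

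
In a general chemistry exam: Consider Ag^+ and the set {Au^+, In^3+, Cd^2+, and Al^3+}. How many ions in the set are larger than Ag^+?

Al^3+: 10 e⁻, Z=13, In^3+: 46 e⁻, Z=49, Cd^2+: 46 e⁻, Z=48, Ag^+: 46 e⁻, Z=47, Au^+: 78 e⁻, Z=79. Al^3+ < In^3+ (same group, period 3 vs 5); In^3+ < Cd^2+ (both 46 e⁻, Z=49>48); Cd^2+ < Ag^+ (both 46 e⁻, Z=48>47); Ag^+ < Au^+ (same group, 1 shell fewer).
Placing each against Ag^+: smaller — Al^3+, In^3+, Cd^2+; larger — Au^+. Count: 1.

1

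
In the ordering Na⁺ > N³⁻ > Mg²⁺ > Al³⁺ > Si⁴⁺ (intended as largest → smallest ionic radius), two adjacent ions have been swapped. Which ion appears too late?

Check each adjacent pair. Na⁺ and N³⁻ are reversed: Na⁺ and N³⁻ share 10 electrons; the higher nuclear charge on Na (Z=11) contracts it more, so Na⁺ < N³⁻. No other neighbouring pair contradicts the periodic trends, so N³⁻ is the ion listed too late.

N³⁻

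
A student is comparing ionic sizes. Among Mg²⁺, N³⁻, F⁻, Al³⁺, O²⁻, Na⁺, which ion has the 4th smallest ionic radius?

These species are isoelectronic with 10 electrons. The only difference is the number of protons: Al³⁺ (Z=13), Mg²⁺ (Z=12), Na⁺ (Z=11), F⁻ (Z=9), O²⁻ (Z=8), N³⁻ (Z=7). The strongest nuclear pull (Al³⁺) gives the smallest ion.
Ordering: Al³⁺ < Mg²⁺ < Na⁺ < F⁻ < O²⁻ < N³⁻. The 4th smallest is F⁻.

F⁻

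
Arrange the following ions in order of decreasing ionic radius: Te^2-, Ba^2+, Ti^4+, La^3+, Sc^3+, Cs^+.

Te^2- > Cs^+ > Ba^2+ > La^3+ > Sc^3+ > Ti^4+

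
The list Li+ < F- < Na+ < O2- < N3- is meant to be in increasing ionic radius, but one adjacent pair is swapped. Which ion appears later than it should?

Compare adjacent ions: they are isoelectronic (10 e⁻) and Na has more protons than F (11 vs 9), making Na+ smaller — yet in this increasing list F- sits before Na+. Nothing else is reversed, so Na+ should move one place to the left.

Na+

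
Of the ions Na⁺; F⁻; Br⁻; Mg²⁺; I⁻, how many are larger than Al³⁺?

5

Work out protons and electrons: Al³⁺ has 10 e⁻ (Z=13), Mg²⁺ has 10 e⁻ (Z=12), Na⁺ has 10 e⁻ (Z=11), F⁻ has 10 e⁻ (Z=9), Br⁻ has 36 e⁻ (Z=35), I⁻ has 54 e⁻ (Z=53). Al³⁺ < Mg²⁺ (isoelectronic, higher Z=13 is smaller); Mg²⁺ < Na⁺ (both 10 e⁻, Z=12>11); Na⁺ < F⁻ (both 10 e⁻, Z=11>9); F⁻ < Br⁻ (same group, period 2 vs 4); Br⁻ < I⁻ (same group, 1 shell fewer).
Relative to Al³⁺, the ions that are larger are Mg²⁺, Na⁺, F⁻, Br⁻, I⁻. So 5 are larger.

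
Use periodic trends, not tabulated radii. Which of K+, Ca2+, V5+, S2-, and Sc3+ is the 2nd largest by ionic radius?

K+

Each ion has 18 electrons. The ranking follows nuclear charge in reverse — greater Z gives a smaller radius. V5+ (Z=23), Sc3+ (Z=21), Ca2+ (Z=20), K+ (Z=19), S2- (Z=16).
That gives V5+ < Sc3+ < Ca2+ < K+ < S2-. From the largest end, number 2 is K+.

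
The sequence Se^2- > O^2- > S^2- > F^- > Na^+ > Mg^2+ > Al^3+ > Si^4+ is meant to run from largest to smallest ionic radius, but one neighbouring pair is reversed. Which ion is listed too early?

Check each adjacent pair. O^2- and S^2- are reversed: both in group 16 with the same charge; O^2- (period 2) has the smaller radius. No other neighbouring pair contradicts the periodic trends, so O^2- is the ion listed too early.

O^2-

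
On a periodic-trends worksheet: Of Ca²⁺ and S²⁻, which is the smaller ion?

Ca²⁺

Isoelectronic series (18 e⁻ each). Size is set by nuclear charge: more protons means a smaller ion. Ca²⁺ (Z=20), S²⁻ (Z=16).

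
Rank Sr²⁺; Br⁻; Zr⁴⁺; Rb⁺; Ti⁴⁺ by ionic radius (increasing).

Tabulating Z and e⁻: Ti⁴⁺ has 18 e⁻ (Z=22), Zr⁴⁺ has 36 e⁻ (Z=40), Sr²⁺ has 36 e⁻ (Z=38), Rb⁺ has 36 e⁻ (Z=37), Br⁻ has 36 e⁻ (Z=35). Ti⁴⁺ < Zr⁴⁺ (same group, 1 shell fewer); Zr⁴⁺ < Sr²⁺ (isoelectronic, higher Z=40 is smaller); Sr²⁺ < Rb⁺ (isoelectronic, higher Z=38 is smaller); Rb⁺ < Br⁻ (both 36 e⁻, Z=37>35).

Ti⁴⁺ < Zr⁴⁺ < Sr²⁺ < Rb⁺ < Br⁻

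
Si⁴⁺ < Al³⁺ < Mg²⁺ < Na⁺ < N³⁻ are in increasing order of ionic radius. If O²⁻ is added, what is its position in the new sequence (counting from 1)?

5

All of these have 10 electrons (isoelectronic). With the same electron cloud, the ion with the most protons pulls it in tightest. Nuclear charges: Si⁴⁺ (Z=14), Al³⁺ (Z=13), Mg²⁺ (Z=12), Na⁺ (Z=11), O²⁻ (Z=8), N³⁻ (Z=7). Highest Z is smallest.
With O²⁻ included the full order is Si⁴⁺ < Al³⁺ < Mg²⁺ < Na⁺ < O²⁻ < N³⁻, so it takes position 5.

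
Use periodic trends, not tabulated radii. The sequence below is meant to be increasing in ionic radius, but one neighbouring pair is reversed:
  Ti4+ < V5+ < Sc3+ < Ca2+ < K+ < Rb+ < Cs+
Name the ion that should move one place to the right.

Ti4+

Check each adjacent pair. Ti4+ and V5+ are reversed: both have 18 electrons but Z(V)=23 > Z(Ti)=22, so V5+ should be the smaller of the two. No other neighbouring pair contradicts the periodic trends, so Ti4+ is the ion listed too early.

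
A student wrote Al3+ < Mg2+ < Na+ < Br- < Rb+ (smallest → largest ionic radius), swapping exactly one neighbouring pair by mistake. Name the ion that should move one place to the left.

Rb+

Scanning neighbour by neighbour, only Br-/Rb+ violates a trend: Rb+ and Br- share 36 electrons; the higher nuclear charge on Rb (Z=37) contracts it more, so Rb+ < Br-. That makes Rb+ the one sitting a position late relative to where it belongs.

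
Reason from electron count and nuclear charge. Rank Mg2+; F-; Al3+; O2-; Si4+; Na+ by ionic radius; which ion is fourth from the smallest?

All of these have 10 electrons (isoelectronic). With the same electron cloud, the ion with the most protons pulls it in tightest. Nuclear charges: Si4+ (Z=14), Al3+ (Z=13), Mg2+ (Z=12), Na+ (Z=11), F- (Z=9), O2- (Z=8). Highest Z is smallest.
That gives Si4+ < Al3+ < Mg2+ < Na+ < F- < O2-. From the smallest end, number 4 is Na+.

Na+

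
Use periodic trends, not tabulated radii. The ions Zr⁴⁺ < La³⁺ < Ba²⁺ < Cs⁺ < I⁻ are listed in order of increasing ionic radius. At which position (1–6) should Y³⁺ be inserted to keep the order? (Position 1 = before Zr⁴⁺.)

2

First list Z and electron count for each: Zr⁴⁺: 36 e⁻, Z=40, Y³⁺: 36 e⁻, Z=39, La³⁺: 54 e⁻, Z=57, Ba²⁺: 54 e⁻, Z=56, Cs⁺: 54 e⁻, Z=55, I⁻: 54 e⁻, Z=53. Zr⁴⁺ < Y³⁺ (isoelectronic, higher Z=40 is smaller); Y³⁺ < La³⁺ (same group, 1 shell fewer); La³⁺ < Ba²⁺ (both 54 e⁻, Z=57>56); Ba²⁺ < Cs⁺ (both 54 e⁻, Z=56>55); Cs⁺ < I⁻ (isoelectronic, higher Z=55 is smaller).
The complete sequence is Zr⁴⁺ < Y³⁺ < La³⁺ < Ba²⁺ < Cs⁺ < I⁻. Y³⁺ sits at position 2.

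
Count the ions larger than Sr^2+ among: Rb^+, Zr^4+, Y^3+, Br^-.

These species are isoelectronic with 36 electrons. The only difference is the number of protons: Zr^4+ (Z=40), Y^3+ (Z=39), Sr^2+ (Z=38), Rb^+ (Z=37), Br^- (Z=35). The strongest nuclear pull (Zr^4+) gives the smallest ion.
Overall: Zr^4+ < Y^3+ < Sr^2+ < Rb^+ < Br^-. Sr^2+ has 2 below it and 2 above. That's 2.

2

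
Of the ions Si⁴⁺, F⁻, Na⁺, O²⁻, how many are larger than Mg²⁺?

3

Each ion has 10 electrons. The ranking follows nuclear charge in reverse — greater Z gives a smaller radius. Si⁴⁺ (Z=14), Mg²⁺ (Z=12), Na⁺ (Z=11), F⁻ (Z=9), O²⁻ (Z=8).
Overall: Si⁴⁺ < Mg²⁺ < Na⁺ < F⁻ < O²⁻. Mg²⁺ has 1 below it and 3 above. So 3 are larger.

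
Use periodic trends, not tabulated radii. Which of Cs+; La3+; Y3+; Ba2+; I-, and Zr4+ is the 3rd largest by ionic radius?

Ba2+

First list Z and electron count for each: Zr4+: 36 e⁻, Z=40, Y3+: 36 e⁻, Z=39, La3+: 54 e⁻, Z=57, Ba2+: 54 e⁻, Z=56, Cs+: 54 e⁻, Z=55, I-: 54 e⁻, Z=53. Zr4+ < Y3+ (both 36 e⁻, Z=40>39); Y3+ < La3+ (same group, period 5 vs 6); La3+ < Ba2+ (both 54 e⁻, Z=57>56); Ba2+ < Cs+ (isoelectronic, higher Z=56 is smaller); Cs+ < I- (isoelectronic, higher Z=55 is smaller).
So the order is Zr4+ < Y3+ < La3+ < Ba2+ < Cs+ < I-; the 3rd-largest ion is Ba2+.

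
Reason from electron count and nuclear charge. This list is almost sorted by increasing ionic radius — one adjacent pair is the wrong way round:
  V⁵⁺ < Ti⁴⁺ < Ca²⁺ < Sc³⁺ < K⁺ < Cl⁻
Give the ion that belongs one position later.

The pair Ca²⁺, Sc³⁺ is the wrong way round — both have 18 electrons but Z(Sc)=21 > Z(Ca)=20, so Sc³⁺ should be the smaller of the two. All other adjacent pairs agree with periodic trends, so Ca²⁺ is the misplaced ion.

Ca²⁺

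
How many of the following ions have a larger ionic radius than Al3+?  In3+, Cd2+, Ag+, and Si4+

3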